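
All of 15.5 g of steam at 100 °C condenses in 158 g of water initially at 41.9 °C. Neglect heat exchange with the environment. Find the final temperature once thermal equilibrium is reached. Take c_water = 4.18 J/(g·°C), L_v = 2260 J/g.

Taking heat into each body as positive, Σ m c ΔT = 0:
condense steam: −15.5×2260 = −35030
  condensate cools 100→T: 15.5×4.18×(T − 100) = 64.79(T − 100)
  water warms: 158×4.18×(T − 41.9) = 660.44(T − 41.9)
725.23 T = 35030 + 6479 + 27672 = 69181
T ≈ 95.39 °C, under the boiling point, so the assumption holds.

T_f ≈ 95.4 °C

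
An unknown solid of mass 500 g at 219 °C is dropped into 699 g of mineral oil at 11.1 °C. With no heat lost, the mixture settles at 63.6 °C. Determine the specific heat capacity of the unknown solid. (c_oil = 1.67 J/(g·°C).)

m_s c (T_s − T_f) = m_oil c_oil (T_f − T_0):
500·c·(219 − 63.6) = 699·1.67·(63.6 − 11.1)
77700 c = 61285  ⇒  c ≈ 0.7887 J/(g·°C)

c ≈ 0.789 J/(g·°C)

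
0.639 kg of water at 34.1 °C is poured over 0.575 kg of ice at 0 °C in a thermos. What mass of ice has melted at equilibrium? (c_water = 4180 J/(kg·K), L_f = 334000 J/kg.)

m_melted ≈ 0.273 kg

Cooling the water to 0 °C releases 0.639·4180·34.1 = 91082 J.
To melt every bit of ice: 0.575·334000 = 192050 J.
Since 91082 < 192050 J, not all the ice melts; equilibrium is at 0 °C.
m_melt = 91082 / L_f = 0.2727 kg.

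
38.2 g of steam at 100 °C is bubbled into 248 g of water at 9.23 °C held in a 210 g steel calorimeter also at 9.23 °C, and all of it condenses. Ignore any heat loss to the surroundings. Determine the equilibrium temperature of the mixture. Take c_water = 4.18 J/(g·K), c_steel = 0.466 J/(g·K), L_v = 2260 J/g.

Setting the total heat transfer to zero:
condense steam: −38.2·2260 = −86332; condensed water 100 °C→T: 159.68(T − 100); water warms: 248·4.18·(T − 9.23) = 1036.6(T − 9.23); cup: 97.86(T − 9.23)
1294.2 T = 86332 + 15968 + 10471 = 112771
T ≈ 87.14 °C, under the boiling point, so the assumption holds.

T_f ≈ 87.1 °C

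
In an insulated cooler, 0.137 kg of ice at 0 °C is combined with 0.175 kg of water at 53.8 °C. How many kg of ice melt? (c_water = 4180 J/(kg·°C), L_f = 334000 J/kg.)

Heat available from the water dropping to 0 °C: 0.175·4180·53.8 = 39355 J.
To melt every bit of ice: 0.137·334000 = 45758 J.
That's not enough to melt it all — equilibrium is at 0 °C with ice remaining.
m_melted·334000 = 39355  ⇒  m_melted ≈ 0.1178 kg.

m_melted ≈ 0.118 kg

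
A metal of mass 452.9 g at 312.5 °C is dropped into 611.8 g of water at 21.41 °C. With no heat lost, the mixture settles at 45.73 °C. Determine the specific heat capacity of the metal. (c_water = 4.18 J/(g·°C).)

c ≈ 0.515 J/(g·°C)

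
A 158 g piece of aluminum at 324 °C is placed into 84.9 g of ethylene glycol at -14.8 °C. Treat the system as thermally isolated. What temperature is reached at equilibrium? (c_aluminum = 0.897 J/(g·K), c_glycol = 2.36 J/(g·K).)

T_f ≈ 125.6 °C

Setting the total heat transfer to zero:
158*0.897*(T − 324) + 84.9*2.36*(T − (-14.8)) = 0
(141.73 + 200.36) T = 141.73*324 + 200.36*(-14.8)
T ≈ 125.56 °C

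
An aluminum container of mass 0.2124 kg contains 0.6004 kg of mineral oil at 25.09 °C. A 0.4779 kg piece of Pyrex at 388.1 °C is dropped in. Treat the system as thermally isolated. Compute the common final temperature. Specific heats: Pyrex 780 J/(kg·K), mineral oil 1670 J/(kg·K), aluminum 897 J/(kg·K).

T_f ≈ 111.5 °C

Heat gained plus heat lost sum to zero:
0.4779×780×(T − 388.1) + 0.6004×1670×(T − 25.09) + 0.2124×897×(T − 25.09) = 0
(372.76 + 1002.7 + 190.52) T = 372.76×388.1 + 1002.7×25.09 + 190.52×25.09
T ≈ 111.50 °C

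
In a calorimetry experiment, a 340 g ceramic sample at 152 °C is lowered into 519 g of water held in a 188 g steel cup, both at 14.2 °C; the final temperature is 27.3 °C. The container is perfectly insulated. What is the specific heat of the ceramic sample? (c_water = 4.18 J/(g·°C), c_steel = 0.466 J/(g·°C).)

Heat gained plus heat lost sum to zero:
340·c·(27.3 − 152) + 519·4.18·(27.3 − 14.2) + 188·0.466·(27.3 − 14.2) = 0
-42398 c = -29567
c = -29567/-42398 ≈ 0.6974 J/(g·°C)

c ≈ 0.697 J/(g·°C)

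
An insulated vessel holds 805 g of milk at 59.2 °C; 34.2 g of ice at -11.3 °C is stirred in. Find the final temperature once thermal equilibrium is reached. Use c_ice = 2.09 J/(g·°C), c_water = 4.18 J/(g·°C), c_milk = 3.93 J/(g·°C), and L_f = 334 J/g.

T_f ≈ 52.9 °C

Net heat exchanged in the isolated system is zero:
warm ice to 0 °C: 34.2×2.09×(0 − (-11.3)) = 807.7; latent heat to melt: 34.2×334 = 11423; warm the meltwater: 142.96 T; milk cools: 805×3.93×(T − 59.2) = 3163.7(T − 59.2)
3306.6 T = 187288 − 12231 = 175058
T ≈ 52.94 °C. Since T > 0 °C, the all-ice-melts assumption holds.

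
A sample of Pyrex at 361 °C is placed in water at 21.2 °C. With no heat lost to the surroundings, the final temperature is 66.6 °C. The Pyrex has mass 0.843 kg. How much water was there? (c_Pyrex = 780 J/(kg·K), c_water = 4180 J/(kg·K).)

m ≈ 1.02 kg

Let T be the final temperature. ΣQ_i = 0:
0.843·780·(66.6 − 361) + m·4180·(66.6 − 21.2) = 0
189772 m = 193580
m = 193580/189772 ≈ 1.02 kg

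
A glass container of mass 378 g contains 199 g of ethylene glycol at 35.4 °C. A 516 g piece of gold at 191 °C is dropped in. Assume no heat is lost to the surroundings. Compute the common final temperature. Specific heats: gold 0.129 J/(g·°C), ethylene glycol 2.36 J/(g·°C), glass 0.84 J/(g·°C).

T_f ≈ 47.5 °C

Net heat exchanged in the isolated system is zero:
516×0.129×(T − 191) + 199×2.36×(T − 35.4) + 378×0.84×(T − 35.4) = 0
66.56(T − 191) + 469.64(T − 35.4) + 317.52(T − 35.4) = 0
853.72 T = 40579
T ≈ 47.53 °C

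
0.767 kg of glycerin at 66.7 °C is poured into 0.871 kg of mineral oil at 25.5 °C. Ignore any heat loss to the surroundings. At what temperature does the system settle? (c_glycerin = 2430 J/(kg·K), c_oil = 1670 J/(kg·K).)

T_f ≈ 48.6 °C

Heat gained plus heat lost sum to zero:
0.767×2430×(T − 66.7) + 0.871×1670×(T − 25.5) = 0
1863.8(T − 66.7) + 1454.6(T − 25.5) = 0
3318.4 T = 161408
T = 161408/3318.4 ≈ 48.64 °C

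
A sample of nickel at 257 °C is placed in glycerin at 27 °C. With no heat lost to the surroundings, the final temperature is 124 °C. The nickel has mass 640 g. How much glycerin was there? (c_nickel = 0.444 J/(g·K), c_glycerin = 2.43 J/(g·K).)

Conservation of energy gives ΣQ = 0:
640×0.444×(124 − 257) + m×2.43×(124 − 27) = 0
235.71 m = 37793
m = 37793/235.71 ≈ 160.3 g

m ≈ 160 g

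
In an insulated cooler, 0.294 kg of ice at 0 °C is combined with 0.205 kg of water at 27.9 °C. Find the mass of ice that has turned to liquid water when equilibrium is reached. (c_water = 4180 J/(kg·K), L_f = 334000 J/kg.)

m_melted ≈ 0.0716 kg

Heat available from the water dropping to 0 °C: 0.205×4180×27.9 = 23908 J.
Melting all 0.294 kg of ice would need 0.294×334000 = 98196 J.
That's not enough to melt it all — equilibrium is at 0 °C with ice remaining.
m_melt = 23908 / L_f = 0.07158 kg.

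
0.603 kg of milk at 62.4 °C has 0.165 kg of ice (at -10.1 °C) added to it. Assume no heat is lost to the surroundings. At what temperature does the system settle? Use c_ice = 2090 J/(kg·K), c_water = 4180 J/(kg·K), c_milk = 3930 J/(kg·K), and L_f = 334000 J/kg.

T_f ≈ 29.2 °C

Energy conservation, ΣQ = 0:
ice -10.1→0 °C: 0.165×2090×10.1 = 3483
  latent heat to melt: 0.165×334000 = 55110
  warm the meltwater: 689.7 T
  milk cools: 0.603×3930×(T − 62.4) = 2369.8(T − 62.4)
3059.5 T = 147875 − 58593 = 89282
T ≈ 29.18 °C. Since T > 0 °C, the all-ice-melts assumption holds.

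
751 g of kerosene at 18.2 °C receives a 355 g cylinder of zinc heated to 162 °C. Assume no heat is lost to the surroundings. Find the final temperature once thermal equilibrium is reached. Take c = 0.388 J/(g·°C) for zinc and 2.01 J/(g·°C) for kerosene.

T_f ≈ 30.2 °C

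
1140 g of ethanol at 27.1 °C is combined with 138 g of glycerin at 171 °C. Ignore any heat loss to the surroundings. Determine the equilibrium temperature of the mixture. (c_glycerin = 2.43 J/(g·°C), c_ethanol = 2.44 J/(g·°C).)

T_f = Σ m_i c_i T_i / Σ m_i c_i:
T_f = (335.34·171 + 2781.6·27.1) / (335.34 + 2781.6)
    = 132724 / 3116.9 ≈ 42.58 °C

T_f ≈ 42.6 °C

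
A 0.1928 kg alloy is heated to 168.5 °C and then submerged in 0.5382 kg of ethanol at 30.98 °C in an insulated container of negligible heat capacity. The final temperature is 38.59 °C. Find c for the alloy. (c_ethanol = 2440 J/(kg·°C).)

c ≈ 399 J/(kg·°C)

Heat lost by the alloy = heat gained by the ethanol:
0.1928·c·(168.5 − 38.59) = 0.5382·2440·(38.59 − 30.98)
25.05 c = 9993.5  ⇒  c ≈ 399 J/(kg·°C)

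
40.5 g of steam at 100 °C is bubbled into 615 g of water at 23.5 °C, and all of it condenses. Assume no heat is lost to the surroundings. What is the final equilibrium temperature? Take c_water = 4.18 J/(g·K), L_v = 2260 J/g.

T_f ≈ 61.6 °C

Net heat exchanged in the isolated system is zero:
steam→water at 100 °C releases m L_v = 40.5·2260 = 91530
  condensate cools 100→T: 40.5·4.18·(T − 100) = 169.29(T − 100)
  original water: 2570.7(T − 23.5)
2740 T = 91530 + 16929 + 60411 = 168870
T ≈ 61.63 °C (< 100 °C, so full condensation is consistent).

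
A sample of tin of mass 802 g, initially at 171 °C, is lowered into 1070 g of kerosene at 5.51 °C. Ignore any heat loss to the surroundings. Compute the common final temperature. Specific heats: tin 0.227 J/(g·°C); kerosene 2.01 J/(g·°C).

T_f ≈ 18.4 °C

Set heat shed by the hot body equal to heat absorbed by the cold body:
802·0.227·(171 − T) = 1070·2.01·(T − 5.51)
182.05(171 − T) = 2150.7(T − 5.51)
2332.8 T = 42982  ⇒  T ≈ 18.43 °C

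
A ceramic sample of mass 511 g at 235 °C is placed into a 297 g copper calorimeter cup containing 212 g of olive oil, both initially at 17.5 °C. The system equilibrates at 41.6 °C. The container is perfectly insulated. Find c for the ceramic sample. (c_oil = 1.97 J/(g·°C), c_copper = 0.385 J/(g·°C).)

c ≈ 0.13 J/(g·°C)

Energy conservation, ΣQ = 0:
511×c×(41.6 − 235) + 212×1.97×(41.6 − 17.5) + 297×0.385×(41.6 − 17.5) = 0
-98827 c = -12821
c = -12821/-98827 ≈ 0.1297 J/(g·°C)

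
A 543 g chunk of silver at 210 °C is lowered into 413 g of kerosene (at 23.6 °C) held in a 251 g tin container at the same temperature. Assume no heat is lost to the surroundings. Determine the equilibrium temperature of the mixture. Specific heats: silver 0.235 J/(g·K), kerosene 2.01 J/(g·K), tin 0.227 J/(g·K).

T_f ≈ 47.0 °C

Conservation of energy gives ΣQ = 0:
543×0.235×(T − 210) + 413×2.01×(T − 23.6) + 251×0.227×(T − 23.6) = 0
127.6(T − 210) + 830.13(T − 23.6) + 56.98(T − 23.6) = 0
1014.7 T = 47733
T ≈ 47.04 °C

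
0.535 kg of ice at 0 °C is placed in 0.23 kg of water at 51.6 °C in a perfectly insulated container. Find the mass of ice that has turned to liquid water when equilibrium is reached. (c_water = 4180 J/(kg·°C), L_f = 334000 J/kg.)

Water can give up m c ΔT = 0.23·4180·51.6 = 49608 J before reaching 0 °C.
Melting all 0.535 kg of ice would need 0.535·334000 = 178690 J.
That's not enough to melt it all — equilibrium is at 0 °C with ice remaining.
m_melted·334000 = 49608  ⇒  m_melted ≈ 0.1485 kg.

m_melted ≈ 0.149 kg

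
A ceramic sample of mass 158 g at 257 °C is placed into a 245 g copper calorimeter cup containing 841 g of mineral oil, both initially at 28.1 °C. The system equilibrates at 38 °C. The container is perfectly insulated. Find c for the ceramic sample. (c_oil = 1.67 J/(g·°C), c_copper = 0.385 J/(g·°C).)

Taking heat into each body as positive, Σ m c ΔT = 0:
158·c·(38 − 257) + 841·1.67·(38 − 28.1) + 245·0.385·(38 − 28.1) = 0
-34602 c = -14838
c = -14838/-34602 ≈ 0.4288 J/(g·°C)

c ≈ 0.429 J/(g·°C)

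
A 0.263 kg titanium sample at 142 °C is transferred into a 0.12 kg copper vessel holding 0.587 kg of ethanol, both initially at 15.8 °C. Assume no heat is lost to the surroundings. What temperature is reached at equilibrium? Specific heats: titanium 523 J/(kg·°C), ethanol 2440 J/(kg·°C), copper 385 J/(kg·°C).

T_f ≈ 26.5 °C

With ΣQ=0 the equilibrium temperature is the m·c-weighted mean:
T_f = (137.55·142 + 1432.3·15.8 + 46.2·15.8) / (137.55 + 1432.3 + 46.2)
    = 42892 / 1616 ≈ 26.54 °C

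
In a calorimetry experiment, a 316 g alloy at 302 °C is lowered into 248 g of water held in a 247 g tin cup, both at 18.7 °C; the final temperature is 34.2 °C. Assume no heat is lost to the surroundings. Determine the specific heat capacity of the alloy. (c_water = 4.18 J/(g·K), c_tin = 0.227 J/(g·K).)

c ≈ 0.2 J/(g·K)

Energy conservation, ΣQ = 0:
316·c·(34.2 − 302) + 248·4.18·(34.2 − 18.7) + 247·0.227·(34.2 − 18.7) = 0
-84625 c = -16937
c = -16937/-84625 ≈ 0.2001 J/(g·K)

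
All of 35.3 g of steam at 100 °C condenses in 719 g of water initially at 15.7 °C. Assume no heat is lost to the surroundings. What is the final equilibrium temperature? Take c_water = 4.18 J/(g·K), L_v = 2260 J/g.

Energy balance with sensible and latent terms:
steam→water at 100 °C releases m L_v = 35.3×2260 = 79778; condensate cools 100→T: 35.3×4.18×(T − 100) = 147.55(T − 100); original water: 3005.4(T − 15.7)
3153 T = 79778 + 14755 + 47185 = 141718
T ≈ 44.95 °C, under the boiling point, so the assumption holds.

T_f ≈ 44.9 °C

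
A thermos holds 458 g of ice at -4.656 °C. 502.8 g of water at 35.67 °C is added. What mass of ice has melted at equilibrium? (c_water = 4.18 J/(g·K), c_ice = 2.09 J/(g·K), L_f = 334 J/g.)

Cooling the water to 0 °C releases 502.8·4.18·35.67 = 74968 J.
Of that, 458·2.09·4.656 = 4456.8 J goes to bring the ice to 0 °C, leaving 70511 J.
Fully melting the ice requires m_ice L_f = 458·334 = 152972 J.
That's not enough to melt it all — equilibrium is at 0 °C with ice remaining.
Mass melted = 70511/334 ≈ 211.1 g.

m_melted ≈ 211 g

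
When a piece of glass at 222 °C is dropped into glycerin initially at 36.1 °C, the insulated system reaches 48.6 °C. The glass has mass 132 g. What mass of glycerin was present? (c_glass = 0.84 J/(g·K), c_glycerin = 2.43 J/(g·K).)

Setting the total heat transfer to zero:
132·0.84·(48.6 − 222) + m·2.43·(48.6 − 36.1) = 0
30.38 m = 19227
m = 19227/30.38 ≈ 633 g

m ≈ 633 g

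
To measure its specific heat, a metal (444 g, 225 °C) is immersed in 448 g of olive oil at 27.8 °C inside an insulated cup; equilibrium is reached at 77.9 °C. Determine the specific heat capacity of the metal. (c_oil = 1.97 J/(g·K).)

m_s c (T_s − T_f) = m_oil c_oil (T_f − T_0):
444×c×(225 − 77.9) = 448×1.97×(77.9 − 27.8)
65312 c = 44216  ⇒  c ≈ 0.677 J/(g·K)

c ≈ 0.677 J/(g·K)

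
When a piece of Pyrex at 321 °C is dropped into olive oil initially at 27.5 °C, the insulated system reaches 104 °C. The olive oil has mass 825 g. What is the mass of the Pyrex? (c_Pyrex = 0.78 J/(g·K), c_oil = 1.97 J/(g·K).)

m ≈ 735 g

Heat lost by the Pyrex = heat gained by the oil:
m·0.78·(321 − 104) = 825·1.97·(104 − 27.5)
169.26 m = 124332  ⇒  m ≈ 734.6 g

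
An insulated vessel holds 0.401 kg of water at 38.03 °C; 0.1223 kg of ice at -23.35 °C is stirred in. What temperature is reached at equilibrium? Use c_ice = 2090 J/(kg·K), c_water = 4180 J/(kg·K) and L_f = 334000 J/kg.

T_f ≈ 7.7 °C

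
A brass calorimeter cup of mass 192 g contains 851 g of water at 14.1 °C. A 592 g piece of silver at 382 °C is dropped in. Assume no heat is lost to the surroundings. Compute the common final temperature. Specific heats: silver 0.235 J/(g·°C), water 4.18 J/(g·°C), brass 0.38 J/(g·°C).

With ΣQ=0 the equilibrium temperature is the m·c-weighted mean:
T_f = (139.12·382 + 3557.2·14.1 + 72.96·14.1) / (139.12 + 3557.2 + 72.96)
    = 104329 / 3769.3 ≈ 27.68 °C

T_f ≈ 27.7 °C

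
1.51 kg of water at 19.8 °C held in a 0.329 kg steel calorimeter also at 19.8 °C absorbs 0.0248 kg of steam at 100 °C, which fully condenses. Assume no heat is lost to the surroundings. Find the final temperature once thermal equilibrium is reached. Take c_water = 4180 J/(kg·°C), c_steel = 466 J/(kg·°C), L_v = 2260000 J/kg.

Heat gained plus heat lost sum to zero:
steam→water at 100 °C releases m L_v = 0.0248×2260000 = 56048; condensed water 100 °C→T: 103.66(T − 100); original water: 6311.8(T − 19.8); cup: 153.31(T − 19.8)
6568.8 T = 56048 + 10366 + 128009 = 194424
T ≈ 29.60 °C, under the boiling point, so the assumption holds.

T_f ≈ 29.6 °C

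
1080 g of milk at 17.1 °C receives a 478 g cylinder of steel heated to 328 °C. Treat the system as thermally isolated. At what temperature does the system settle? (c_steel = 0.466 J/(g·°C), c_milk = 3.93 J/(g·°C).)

T_f ≈ 32.6 °C

Set heat shed by the hot body equal to heat absorbed by the cold body:
478·0.466·(328 − T) = 1080·3.93·(T − 17.1)
222.75(328 − T) = 4244.4(T − 17.1)
4467.1 T = 145641  ⇒  T ≈ 32.60 °C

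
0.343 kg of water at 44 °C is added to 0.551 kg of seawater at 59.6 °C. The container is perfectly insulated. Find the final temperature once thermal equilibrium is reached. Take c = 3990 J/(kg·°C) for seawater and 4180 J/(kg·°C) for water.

Taking heat into each body as positive, Σ m c ΔT = 0:
0.551×3990×(T − 59.6) + 0.343×4180×(T − 44) = 0
2198.5(T − 59.6) + 1433.7(T − 44) = 0
3632.2 T = 194115
T ≈ 53.44 °C

T_f ≈ 53.4 °C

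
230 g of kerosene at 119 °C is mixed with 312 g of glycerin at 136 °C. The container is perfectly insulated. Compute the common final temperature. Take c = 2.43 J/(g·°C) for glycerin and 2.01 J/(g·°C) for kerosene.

Let T be the final temperature. ΣQ_i = 0:
312·2.43·(T − 136) + 230·2.01·(T − 119) = 0
1220.5 T = 158123
T = 158123/1220.5 ≈ 129.56 °C

T_f ≈ 129.6 °C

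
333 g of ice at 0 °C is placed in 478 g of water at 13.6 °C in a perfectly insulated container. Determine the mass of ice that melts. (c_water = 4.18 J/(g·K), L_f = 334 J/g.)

Heat available from the water dropping to 0 °C: 478·4.18·13.6 = 27173 J.
To melt every bit of ice: 333·334 = 111222 J.
27173 J < 111222 J, so only part of the ice melts and the system sits at 0 °C.
m_melt = 27173 / L_f = 81.36 g.

m_melted ≈ 81.4 g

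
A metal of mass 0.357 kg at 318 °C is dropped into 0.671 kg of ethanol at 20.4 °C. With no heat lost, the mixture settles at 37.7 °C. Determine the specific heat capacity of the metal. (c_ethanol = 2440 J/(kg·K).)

c ≈ 283 J/(kg·K)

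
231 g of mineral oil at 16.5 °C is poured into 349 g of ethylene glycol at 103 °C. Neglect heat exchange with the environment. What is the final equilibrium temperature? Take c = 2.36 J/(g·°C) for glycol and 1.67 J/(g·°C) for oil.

Conservation of energy gives ΣQ = 0:
349×2.36×(T − 103) + 231×1.67×(T − 16.5) = 0
823.64(T − 103) + 385.77(T − 16.5) = 0
1209.4 T = 91200
T = 91200/1209.4 ≈ 75.41 °C

T_f ≈ 75.4 °C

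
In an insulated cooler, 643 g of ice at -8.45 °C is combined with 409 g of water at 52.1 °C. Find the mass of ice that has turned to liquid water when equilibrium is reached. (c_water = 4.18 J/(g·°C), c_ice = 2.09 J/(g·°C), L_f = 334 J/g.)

Cooling the water to 0 °C releases 409·4.18·52.1 = 89071 J.
Warming the ice to 0 °C takes 643·2.09·8.45 = 11356 J, leaving 77716 J for melting.
To melt every bit of ice: 643·334 = 214762 J.
77716 J < 214762 J, so only part of the ice melts and the system sits at 0 °C.
m_melted·334 = 77716  ⇒  m_melted ≈ 232.7 g.

m_melted ≈ 233 g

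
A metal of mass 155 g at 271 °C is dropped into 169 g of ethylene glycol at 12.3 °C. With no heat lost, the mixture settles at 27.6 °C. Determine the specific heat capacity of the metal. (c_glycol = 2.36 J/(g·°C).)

c ≈ 0.162 J/(g·°C)

Setting the total heat transfer to zero:
155×c×(27.6 − 271) + 169×2.36×(27.6 − 12.3) = 0
-37727 c = -6102.3
c = -6102.3/-37727 ≈ 0.1617 J/(g·°C)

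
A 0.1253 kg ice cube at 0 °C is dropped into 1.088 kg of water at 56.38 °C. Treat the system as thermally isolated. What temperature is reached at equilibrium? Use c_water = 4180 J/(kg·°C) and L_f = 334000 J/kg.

Energy balance with sensible and latent terms:
latent heat to melt: 0.1253×334000 = 41850
  warm the meltwater: 523.75 T
  water: 4547.8(T − 56.38)
5071.6 T = 256407 − 41850 = 214557
T ≈ 42.31 °C. Since T > 0 °C, the all-ice-melts assumption holds.

T_f ≈ 42.3 °C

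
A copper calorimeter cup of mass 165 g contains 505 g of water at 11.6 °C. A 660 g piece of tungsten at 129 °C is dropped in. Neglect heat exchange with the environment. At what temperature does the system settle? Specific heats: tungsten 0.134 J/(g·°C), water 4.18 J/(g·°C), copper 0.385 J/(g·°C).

T_f = Σ m_i c_i T_i / Σ m_i c_i:
T_f = (88.44·129 + 2110.9·11.6 + 63.52·11.6) / (88.44 + 2110.9 + 63.52)
    = 36632 / 2262.9 ≈ 16.19 °C

T_f ≈ 16.2 °C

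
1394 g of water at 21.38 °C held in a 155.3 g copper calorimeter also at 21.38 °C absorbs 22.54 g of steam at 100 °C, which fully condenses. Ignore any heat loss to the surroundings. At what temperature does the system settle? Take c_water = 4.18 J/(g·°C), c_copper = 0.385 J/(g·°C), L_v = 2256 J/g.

T_f ≈ 31.1 °C

Let T be the final temperature. ΣQ_i = 0:
latent heat released on condensation: 22.54·2256 = 50850; condensate cools 100→T: 22.54·4.18·(T − 100) = 94.22(T − 100); water warms: 1394·4.18·(T − 21.38) = 5826.9(T − 21.38); cup: 59.79(T − 21.38)
5980.9 T = 50850 + 9421.7 + 125858 = 186130
T ≈ 31.12 °C — below 100 °C, confirming all the steam condensed.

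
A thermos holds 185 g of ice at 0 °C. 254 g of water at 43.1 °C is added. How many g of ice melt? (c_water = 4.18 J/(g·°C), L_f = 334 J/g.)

m_melted ≈ 137 g

Water can give up m c ΔT = 254×4.18×43.1 = 45760 J before reaching 0 °C.
To melt every bit of ice: 185×334 = 61790 J.
That's not enough to melt it all — equilibrium is at 0 °C with ice remaining.
Mass melted = 45760/334 ≈ 137 g.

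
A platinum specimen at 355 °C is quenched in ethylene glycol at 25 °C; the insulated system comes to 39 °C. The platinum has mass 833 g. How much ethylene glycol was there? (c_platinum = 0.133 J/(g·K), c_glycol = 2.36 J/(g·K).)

m ≈ 1060 g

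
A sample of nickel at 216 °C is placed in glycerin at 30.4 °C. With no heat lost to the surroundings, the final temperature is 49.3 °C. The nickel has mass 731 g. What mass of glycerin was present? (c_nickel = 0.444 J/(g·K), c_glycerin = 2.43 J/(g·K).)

m ≈ 1180 g

|Q_nickel| = |Q_glycerin|:
731×0.444×(216 − 49.3) = m×2.43×(49.3 − 30.4)
45.93 m = 54105  ⇒  m ≈ 1178 g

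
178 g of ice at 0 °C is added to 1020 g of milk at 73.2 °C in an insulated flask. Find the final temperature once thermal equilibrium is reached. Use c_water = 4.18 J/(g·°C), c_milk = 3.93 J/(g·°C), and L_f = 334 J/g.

T_f ≈ 49.2 °C

Energy conservation, ΣQ = 0:
fusion: m_ice L_f = 178·334 = 59452; warm the meltwater: 744.04 T; milk cools: 1020·3.93·(T − 73.2) = 4008.6(T − 73.2)
4752.6 T = 293430 − 59452 = 233978
T ≈ 49.23 °C. Since T > 0 °C, the all-ice-melts assumption holds.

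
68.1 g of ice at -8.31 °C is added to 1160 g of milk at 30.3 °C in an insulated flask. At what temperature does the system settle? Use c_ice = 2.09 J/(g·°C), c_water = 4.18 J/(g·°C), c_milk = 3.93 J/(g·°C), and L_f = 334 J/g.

T_f ≈ 23.6 °C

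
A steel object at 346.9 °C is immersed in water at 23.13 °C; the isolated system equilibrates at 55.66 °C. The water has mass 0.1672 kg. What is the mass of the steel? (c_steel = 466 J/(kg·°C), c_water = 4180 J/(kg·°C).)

m ≈ 0.168 kg

Taking heat into each body as positive, Σ m c ΔT = 0:
m×466×(55.66 − 346.9) + 0.1672×4180×(55.66 − 23.13) = 0
-135718 m = -22735
m = -22735/-135718 ≈ 0.1675 kg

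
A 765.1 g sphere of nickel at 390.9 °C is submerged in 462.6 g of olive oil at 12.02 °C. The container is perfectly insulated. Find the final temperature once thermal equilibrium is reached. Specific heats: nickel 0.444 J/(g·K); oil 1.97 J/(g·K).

Conservation of energy gives ΣQ = 0:
765.1·0.444·(T − 390.9) + 462.6·1.97·(T − 12.02) = 0
339.7(T − 390.9) + 911.32(T − 12.02) = 0
(339.7 + 911.32) T = 339.7·390.9 + 911.32·12.02
T ≈ 114.90 °C

T_f ≈ 114.9 °C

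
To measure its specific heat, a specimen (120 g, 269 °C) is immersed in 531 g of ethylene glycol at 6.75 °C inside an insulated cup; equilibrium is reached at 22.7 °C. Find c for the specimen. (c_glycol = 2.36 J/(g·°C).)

Setting the total heat transfer to zero:
120·c·(22.7 − 269) + 531·2.36·(22.7 − 6.75) = 0
-29556 c = -19988
c = -19988/-29556 ≈ 0.6763 J/(g·°C)

c ≈ 0.676 J/(g·°C)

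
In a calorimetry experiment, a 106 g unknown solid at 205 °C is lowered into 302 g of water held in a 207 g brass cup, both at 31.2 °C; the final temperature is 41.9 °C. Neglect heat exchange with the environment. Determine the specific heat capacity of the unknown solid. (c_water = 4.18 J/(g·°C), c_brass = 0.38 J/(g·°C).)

c ≈ 0.83 J/(g·°C)

Taking heat into each body as positive, Σ m c ΔT = 0:
106×c×(41.9 − 205) + 302×4.18×(41.9 − 31.2) + 207×0.38×(41.9 − 31.2) = 0
-17289 c = -14349
c = -14349/-17289 ≈ 0.83 J/(g·°C)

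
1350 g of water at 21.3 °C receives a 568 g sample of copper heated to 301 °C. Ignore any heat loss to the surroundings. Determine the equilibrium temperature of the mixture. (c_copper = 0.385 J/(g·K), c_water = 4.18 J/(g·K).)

T_f ≈ 31.7 °C

Set heat shed by the hot body equal to heat absorbed by the cold body:
568*0.385*(301 − T) = 1350*4.18*(T − 21.3)
218.68(301 − T) = 5643(T − 21.3)
5861.7 T = 186019  ⇒  T ≈ 31.73 °C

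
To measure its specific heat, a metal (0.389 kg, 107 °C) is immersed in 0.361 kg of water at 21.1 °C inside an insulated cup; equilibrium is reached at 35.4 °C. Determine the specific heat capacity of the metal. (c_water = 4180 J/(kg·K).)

m_s c (T_s − T_f) = m_water c_water (T_f − T_0):
0.389·c·(107 − 35.4) = 0.361·4180·(35.4 − 21.1)
27.85 c = 21578  ⇒  c ≈ 774.7 J/(kg·K)

c ≈ 775 J/(kg·K)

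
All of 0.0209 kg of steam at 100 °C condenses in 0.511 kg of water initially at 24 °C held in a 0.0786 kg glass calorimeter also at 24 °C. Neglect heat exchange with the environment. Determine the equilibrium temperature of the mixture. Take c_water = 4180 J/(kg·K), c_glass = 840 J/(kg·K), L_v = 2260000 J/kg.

T_f ≈ 47.5 °C

Net heat exchanged in the isolated system is zero:
steam→water at 100 °C releases m L_v = 0.0209×2260000 = 47234; condensate cools 100→T: 0.0209×4180×(T − 100) = 87.36(T − 100); water warms: 0.511×4180×(T − 24) = 2136(T − 24); cup: 66.02(T − 24)
2289.4 T = 47234 + 8736.2 + 52848 = 108818
T ≈ 47.53 °C — below 100 °C, confirming all the steam condensed.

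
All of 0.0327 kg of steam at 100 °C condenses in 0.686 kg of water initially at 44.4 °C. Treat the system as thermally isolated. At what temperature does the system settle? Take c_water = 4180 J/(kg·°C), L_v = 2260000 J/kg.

T_f ≈ 71.5 °C

Setting the total heat transfer to zero:
condense steam: −0.0327×2260000 = −73902
  condensed water 100 °C→T: 136.69(T − 100)
  original water: 2867.5(T − 44.4)
3004.2 T = 73902 + 13669 + 127316 = 214887
T ≈ 71.53 °C — below 100 °C, confirming all the steam condensed.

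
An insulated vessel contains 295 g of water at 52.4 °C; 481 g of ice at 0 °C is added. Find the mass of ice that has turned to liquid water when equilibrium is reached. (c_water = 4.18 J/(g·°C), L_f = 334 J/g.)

Water can give up m c ΔT = 295·4.18·52.4 = 64614 J before reaching 0 °C.
To melt every bit of ice: 481·334 = 160654 J.
64614 J < 160654 J, so only part of the ice melts and the system sits at 0 °C.
m_melt = 64614 / L_f = 193.5 g.

m_melted ≈ 193 g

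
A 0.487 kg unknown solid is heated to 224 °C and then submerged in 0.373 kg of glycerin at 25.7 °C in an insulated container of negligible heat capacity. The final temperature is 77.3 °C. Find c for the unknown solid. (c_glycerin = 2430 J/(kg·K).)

c ≈ 655 J/(kg·K)

Let T be the final temperature. ΣQ_i = 0:
0.487·c·(77.3 − 224) + 0.373·2430·(77.3 − 25.7) = 0
-71.44 c = -46770
c = -46770/-71.44 ≈ 654.6 J/(kg·K)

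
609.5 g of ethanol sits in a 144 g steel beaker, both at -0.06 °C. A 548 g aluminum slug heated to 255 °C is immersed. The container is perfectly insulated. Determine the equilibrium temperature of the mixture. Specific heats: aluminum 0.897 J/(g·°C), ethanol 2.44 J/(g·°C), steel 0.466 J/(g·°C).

T_f ≈ 61.2 °C

Energy conservation, ΣQ = 0:
548×0.897×(T − 255) + 609.5×2.44×(T − (-0.06)) + 144×0.466×(T − (-0.06)) = 0
491.56(T − 255) + 1487.2(T − (-0.06)) + 67.1(T − (-0.06)) = 0
2045.8 T = 125254
T = 125254/2045.8 ≈ 61.22 °C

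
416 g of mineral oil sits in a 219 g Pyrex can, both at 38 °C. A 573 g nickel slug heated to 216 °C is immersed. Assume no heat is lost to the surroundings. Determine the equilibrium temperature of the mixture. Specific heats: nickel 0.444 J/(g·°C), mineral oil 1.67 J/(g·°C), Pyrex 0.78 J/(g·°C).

T_f ≈ 78.4 °C

Taking heat into each body as positive, Σ m c ΔT = 0:
573×0.444×(T − 216) + 416×1.67×(T − 38) + 219×0.78×(T − 38) = 0
254.41(T − 216) + 694.72(T − 38) + 170.82(T − 38) = 0
(254.41 + 694.72 + 170.82) T = 254.41×216 + 694.72×38 + 170.82×38
T = 87844 / 1120 = 78.4 °C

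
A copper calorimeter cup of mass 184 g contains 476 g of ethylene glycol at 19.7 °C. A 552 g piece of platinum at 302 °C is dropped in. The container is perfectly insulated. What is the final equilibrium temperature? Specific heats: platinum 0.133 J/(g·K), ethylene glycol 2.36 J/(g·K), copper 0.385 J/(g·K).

T_f ≈ 36.0 °C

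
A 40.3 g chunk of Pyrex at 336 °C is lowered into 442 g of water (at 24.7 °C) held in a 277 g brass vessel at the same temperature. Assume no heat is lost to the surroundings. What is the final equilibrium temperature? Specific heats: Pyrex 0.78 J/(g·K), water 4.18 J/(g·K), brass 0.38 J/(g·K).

T_f ≈ 29.6 °C

Energy conservation, ΣQ = 0:
40.3*0.78*(T − 336) + 442*4.18*(T − 24.7) + 277*0.38*(T − 24.7) = 0
31.43(T − 336) + 1847.6(T − 24.7) + 105.26(T − 24.7) = 0
1984.3 T = 58796
T = 58796/1984.3 ≈ 29.63 °C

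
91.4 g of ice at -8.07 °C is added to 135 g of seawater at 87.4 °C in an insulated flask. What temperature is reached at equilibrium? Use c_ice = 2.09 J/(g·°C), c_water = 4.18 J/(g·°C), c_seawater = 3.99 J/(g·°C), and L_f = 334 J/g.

T_f ≈ 16.3 °C

Taking heat into each body as positive, Σ m c ΔT = 0:
ice -8.07→0 °C: 91.4·2.09·8.07 = 1541.6; fusion: m_ice L_f = 91.4·334 = 30528; meltwater 0→T: 91.4·4.18·T = 382.05 T; seawater: 538.65(T − 87.4)
920.7 T = 47078 − 32069 = 15009
T ≈ 16.30 °C — above 0 °C, consistent with complete melting.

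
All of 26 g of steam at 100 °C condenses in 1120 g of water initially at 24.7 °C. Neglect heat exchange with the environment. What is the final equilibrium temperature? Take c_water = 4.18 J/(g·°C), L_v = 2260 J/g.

T_f ≈ 38.7 °C

Heat gained plus heat lost sum to zero:
condense steam: −26×2260 = −58760
  condensed water 100 °C→T: 108.68(T − 100)
  water warms: 1120×4.18×(T − 24.7) = 4681.6(T − 24.7)
4790.3 T = 58760 + 10868 + 115636 = 185264
T ≈ 38.67 °C, under the boiling point, so the assumption holds.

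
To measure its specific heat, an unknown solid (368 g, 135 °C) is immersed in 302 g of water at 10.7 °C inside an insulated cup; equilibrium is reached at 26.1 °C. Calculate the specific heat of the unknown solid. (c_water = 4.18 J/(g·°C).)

Heat gained plus heat lost sum to zero:
368·c·(26.1 − 135) + 302·4.18·(26.1 − 10.7) = 0
-40075 c = -19440
c = -19440/-40075 ≈ 0.4851 J/(g·°C)

c ≈ 0.485 J/(g·°C)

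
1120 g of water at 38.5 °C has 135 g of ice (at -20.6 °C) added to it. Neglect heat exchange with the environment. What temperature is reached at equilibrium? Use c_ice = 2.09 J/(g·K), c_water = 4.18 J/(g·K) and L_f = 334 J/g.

T_f ≈ 24.7 °C

Conservation of energy gives ΣQ = 0:
ice -20.6→0 °C: 135×2.09×20.6 = 5812.3; melt ice: 135×334 = 45090; warm the meltwater: 564.3 T; water cools: 1120×4.18×(T − 38.5) = 4681.6(T − 38.5)
5245.9 T = 180242 − 50902 = 129339
T ≈ 24.66 °C. Since T > 0 °C, the all-ice-melts assumption holds.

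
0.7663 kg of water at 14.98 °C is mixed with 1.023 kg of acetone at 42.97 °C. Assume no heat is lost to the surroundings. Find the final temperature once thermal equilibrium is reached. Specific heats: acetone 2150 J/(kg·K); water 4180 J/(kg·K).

T_f ≈ 26.4 °C

With ΣQ=0 the equilibrium temperature is the m·c-weighted mean:
T_f = (2199.4*42.97 + 3203.1*14.98) / (2199.4 + 3203.1)
    = 142493 / 5402.6 ≈ 26.38 °C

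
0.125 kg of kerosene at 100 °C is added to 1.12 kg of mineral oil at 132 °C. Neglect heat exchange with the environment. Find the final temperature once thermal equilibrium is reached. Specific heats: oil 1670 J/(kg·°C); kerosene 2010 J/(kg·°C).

Set heat shed by the hot body equal to heat absorbed by the cold body:
1.12·1670·(132 − T) = 0.125·2010·(T − 100)
1870.4(132 − T) = 251.25(T − 100)
2121.7 T = 272018  ⇒  T ≈ 128.21 °C

T_f ≈ 128.2 °C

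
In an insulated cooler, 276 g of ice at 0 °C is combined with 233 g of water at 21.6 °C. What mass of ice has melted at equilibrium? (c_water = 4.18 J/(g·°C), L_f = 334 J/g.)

Heat available from the water dropping to 0 °C: 233×4.18×21.6 = 21037 J.
Fully melting the ice requires m_ice L_f = 276×334 = 92184 J.
Since 21037 < 92184 J, not all the ice melts; equilibrium is at 0 °C.
Mass melted = 21037/334 ≈ 62.99 g.

m_melted ≈ 63 g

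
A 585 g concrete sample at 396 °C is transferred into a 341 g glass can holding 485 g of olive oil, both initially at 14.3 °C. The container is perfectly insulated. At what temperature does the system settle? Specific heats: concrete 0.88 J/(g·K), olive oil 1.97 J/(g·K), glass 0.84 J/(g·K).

T_f ≈ 126.2 °C

Energy conservation, ΣQ = 0:
585*0.88*(T − 396) + 485*1.97*(T − 14.3) + 341*0.84*(T − 14.3) = 0
1756.7 T = 221620
T ≈ 126.16 °C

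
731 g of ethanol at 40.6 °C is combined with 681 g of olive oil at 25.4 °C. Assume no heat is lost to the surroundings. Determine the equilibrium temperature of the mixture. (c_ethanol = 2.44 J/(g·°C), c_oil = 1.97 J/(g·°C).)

T_f ≈ 34.1 °C

Setting the total heat transfer to zero:
731·2.44·(T − 40.6) + 681·1.97·(T − 25.4) = 0
3125.2 T = 106492
T = 106492/3125.2 ≈ 34.08 °C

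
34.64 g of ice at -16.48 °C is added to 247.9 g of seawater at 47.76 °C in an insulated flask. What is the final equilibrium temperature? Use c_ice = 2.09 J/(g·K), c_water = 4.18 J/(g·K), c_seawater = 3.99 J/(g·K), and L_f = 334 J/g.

T_f ≈ 30.4 °C

Setting the total heat transfer to zero:
ice -16.48→0 °C: 34.64·2.09·16.48 = 1193.1; melt ice: 34.64·334 = 11570; meltwater 0→T: 34.64·4.18·T = 144.8 T; seawater: 989.12(T − 47.76)
1133.9 T = 47240 − 12763 = 34478
T ≈ 30.41 °C. Since T > 0 °C, the all-ice-melts assumption holds.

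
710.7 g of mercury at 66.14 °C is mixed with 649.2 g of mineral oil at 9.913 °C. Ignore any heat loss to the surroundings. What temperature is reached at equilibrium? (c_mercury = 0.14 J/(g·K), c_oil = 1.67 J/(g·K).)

Heat lost by the mercury equals heat gained by the oil:
710.7*0.14*(66.14 − T) = 649.2*1.67*(T − 9.913)
99.5(66.14 − T) = 1084.2(T − 9.913)
1183.7 T = 17328  ⇒  T ≈ 14.64 °C

T_f ≈ 14.6 °C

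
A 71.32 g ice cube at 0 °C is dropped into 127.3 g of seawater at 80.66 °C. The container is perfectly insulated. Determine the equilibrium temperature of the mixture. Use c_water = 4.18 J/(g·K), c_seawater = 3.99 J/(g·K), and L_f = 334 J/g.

Heat gained plus heat lost sum to zero:
fusion: m_ice L_f = 71.32·334 = 23821
  warm the meltwater: 298.12 T
  seawater cools: 127.3·3.99·(T − 80.66) = 507.93(T − 80.66)
806.04 T = 40969 − 23821 = 17149
T ≈ 21.27 °C (positive, so assuming full melt was valid).

T_f ≈ 21.3 °C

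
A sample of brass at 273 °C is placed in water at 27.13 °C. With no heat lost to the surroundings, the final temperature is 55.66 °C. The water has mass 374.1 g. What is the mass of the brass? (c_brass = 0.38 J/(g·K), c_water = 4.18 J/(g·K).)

m ≈ 540 g

Taking heat into each body as positive, Σ m c ΔT = 0:
m×0.38×(55.66 − 273) + 374.1×4.18×(55.66 − 27.13) = 0
-82.59 m = -44613
m = -44613/-82.59 ≈ 540.2 g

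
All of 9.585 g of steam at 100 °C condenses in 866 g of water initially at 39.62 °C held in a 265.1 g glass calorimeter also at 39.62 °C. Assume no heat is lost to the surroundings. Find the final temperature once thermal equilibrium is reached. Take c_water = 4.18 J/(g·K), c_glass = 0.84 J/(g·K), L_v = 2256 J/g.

T_f ≈ 45.8 °C

Net heat exchanged in the isolated system is zero:
steam→water at 100 °C releases m L_v = 9.585·2256 = 21624; condensate cools 100→T: 9.585·4.18·(T − 100) = 40.07(T − 100); original water: 3619.9(T − 39.62); cup: 222.68(T − 39.62)
3882.6 T = 21624 + 4006.5 + 152242 = 177873
T ≈ 45.81 °C, under the boiling point, so the assumption holds.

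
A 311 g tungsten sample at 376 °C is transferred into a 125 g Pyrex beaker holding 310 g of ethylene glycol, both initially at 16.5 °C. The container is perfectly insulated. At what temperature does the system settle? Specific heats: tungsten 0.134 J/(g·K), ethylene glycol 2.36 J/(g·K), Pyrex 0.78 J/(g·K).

T_f ≈ 33.7 °C

Setting the total heat transfer to zero:
311·0.134·(T − 376) + 310·2.36·(T − 16.5) + 125·0.78·(T − 16.5) = 0
870.77 T = 29350
T ≈ 33.71 °C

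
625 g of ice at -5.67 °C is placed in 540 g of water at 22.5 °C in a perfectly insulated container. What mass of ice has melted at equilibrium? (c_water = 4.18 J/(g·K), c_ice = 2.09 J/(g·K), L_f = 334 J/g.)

Cooling the water to 0 °C releases 540·4.18·22.5 = 50787 J.
Warming the ice to 0 °C takes 625·2.09·5.67 = 7406.4 J, leaving 43381 J for melting.
Fully melting the ice requires m_ice L_f = 625·334 = 208750 J.
43381 J < 208750 J, so only part of the ice melts and the system sits at 0 °C.
m_melted·334 = 43381  ⇒  m_melted ≈ 129.9 g.

m_melted ≈ 130 g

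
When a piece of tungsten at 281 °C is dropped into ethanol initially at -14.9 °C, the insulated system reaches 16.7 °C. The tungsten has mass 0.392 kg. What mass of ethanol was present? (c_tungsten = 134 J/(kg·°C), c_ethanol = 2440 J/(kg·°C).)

Let T be the final temperature. ΣQ_i = 0:
0.392·134·(16.7 − 281) + m·2440·(16.7 − (-14.9)) = 0
77104 m = 13883
m = 13883/77104 ≈ 0.1801 kg

m ≈ 0.18 kg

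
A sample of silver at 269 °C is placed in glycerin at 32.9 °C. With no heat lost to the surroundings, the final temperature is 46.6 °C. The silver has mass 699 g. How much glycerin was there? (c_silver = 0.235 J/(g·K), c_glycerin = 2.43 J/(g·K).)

Heat lost by the silver = heat gained by the glycerin:
699·0.235·(269 − 46.6) = m·2.43·(46.6 − 32.9)
33.29 m = 36533  ⇒  m ≈ 1097 g

m ≈ 1100 g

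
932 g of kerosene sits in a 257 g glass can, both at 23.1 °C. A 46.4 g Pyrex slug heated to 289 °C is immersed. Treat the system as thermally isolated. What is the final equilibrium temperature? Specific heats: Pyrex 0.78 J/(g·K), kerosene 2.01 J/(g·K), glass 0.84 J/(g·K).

T_f ≈ 27.6 °C

Let T be the final temperature. ΣQ_i = 0:
46.4*0.78*(T − 289) + 932*2.01*(T − 23.1) + 257*0.84*(T − 23.1) = 0
(36.19 + 1873.3 + 215.88) T = 36.19*289 + 1873.3*23.1 + 215.88*23.1
T = 58720/2125.4 ≈ 27.63 °C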